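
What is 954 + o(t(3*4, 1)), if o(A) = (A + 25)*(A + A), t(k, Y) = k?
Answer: 1842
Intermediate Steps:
o(A) = 2*A*(25 + A) (o(A) = (25 + A)*(2*A) = 2*A*(25 + A))
954 + o(t(3*4, 1)) = 954 + 2*(3*4)*(25 + 3*4) = 954 + 2*12*(25 + 12) = 954 + 2*12*37 = 954 + 888 = 1842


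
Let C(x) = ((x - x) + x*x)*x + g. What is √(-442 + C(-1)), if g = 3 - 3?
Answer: I*√443 ≈ 21.048*I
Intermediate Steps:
g = 0
C(x) = x³ (C(x) = ((x - x) + x*x)*x + 0 = (0 + x²)*x + 0 = x²*x + 0 = x³ + 0 = x³)
√(-442 + C(-1)) = √(-442 + (-1)³) = √(-442 - 1) = √(-443) = I*√443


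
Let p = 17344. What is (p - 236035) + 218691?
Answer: 0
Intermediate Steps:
(p - 236035) + 218691 = (17344 - 236035) + 218691 = -218691 + 218691 = 0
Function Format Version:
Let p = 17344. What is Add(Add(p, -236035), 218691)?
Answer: 0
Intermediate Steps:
Add(Add(p, -236035), 218691) = Add(Add(17344, -236035), 218691) = Add(-218691, 218691) = 0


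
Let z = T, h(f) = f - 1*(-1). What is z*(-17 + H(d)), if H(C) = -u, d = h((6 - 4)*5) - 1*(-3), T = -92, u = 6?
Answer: 2116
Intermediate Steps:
h(f) = 1 + f (h(f) = f + 1 = 1 + f)
d = 14 (d = (1 + (6 - 4)*5) - 1*(-3) = (1 + 2*5) + 3 = (1 + 10) + 3 = 11 + 3 = 14)
H(C) = -6 (H(C) = -1*6 = -6)
z = -92
z*(-17 + H(d)) = -92*(-17 - 6) = -92*(-23) = 2116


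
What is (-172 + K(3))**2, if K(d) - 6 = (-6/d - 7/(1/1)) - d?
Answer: 31684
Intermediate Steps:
K(d) = -1 - d - 6/d (K(d) = 6 + ((-6/d - 7/(1/1)) - d) = 6 + ((-6/d - 7/1) - d) = 6 + ((-6/d - 7*1) - d) = 6 + ((-6/d - 7) - d) = 6 + ((-7 - 6/d) - d) = 6 + (-7 - d - 6/d) = -1 - d - 6/d)
(-172 + K(3))**2 = (-172 + (-1 - 1*3 - 6/3))**2 = (-172 + (-1 - 3 - 6*1/3))**2 = (-172 + (-1 - 3 - 2))**2 = (-172 - 6)**2 = (-178)**2 = 31684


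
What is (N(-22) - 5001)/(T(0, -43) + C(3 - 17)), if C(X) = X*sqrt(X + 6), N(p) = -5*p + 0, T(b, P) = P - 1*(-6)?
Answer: 180967/2937 - 136948*I*sqrt(2)/2937 ≈ 61.616 - 65.943*I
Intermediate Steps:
T(b, P) = 6 + P (T(b, P) = P + 6 = 6 + P)
N(p) = -5*p
C(X) = X*sqrt(6 + X)
(N(-22) - 5001)/(T(0, -43) + C(3 - 17)) = (-5*(-22) - 5001)/((6 - 43) + (3 - 17)*sqrt(6 + (3 - 17))) = (110 - 5001)/(-37 - 14*sqrt(6 - 14)) = -4891/(-37 - 28*I*sqrt(2))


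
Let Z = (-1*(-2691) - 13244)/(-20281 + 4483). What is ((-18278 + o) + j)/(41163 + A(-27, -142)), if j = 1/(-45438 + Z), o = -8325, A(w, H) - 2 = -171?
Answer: -19096138101311/29426270897174 ≈ -0.64895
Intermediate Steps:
A(w, H) = -169 (A(w, H) = 2 - 171 = -169)
Z = 10553/15798 (Z = (2691 - 13244)/(-15798) = -10553*(-1/15798) = 10553/15798 ≈ 0.66800)
j = -15798/717818971 (j = 1/(-45438 + 10553/15798) = 1/(-717818971/15798) = -15798/717818971 ≈ -2.2008e-5)
((-18278 + o) + j)/(41163 + A(-27, -142)) = ((-18278 - 8325) - 15798/717818971)/(41163 - 169) = (-26603 - 15798/717818971)/40994 = -19096138101311/717818971*1/40994 = -19096138101311/29426270897174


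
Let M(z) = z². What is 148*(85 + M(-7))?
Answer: 19832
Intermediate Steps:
148*(85 + M(-7)) = 148*(85 + (-7)²) = 148*(85 + 49) = 148*134 = 19832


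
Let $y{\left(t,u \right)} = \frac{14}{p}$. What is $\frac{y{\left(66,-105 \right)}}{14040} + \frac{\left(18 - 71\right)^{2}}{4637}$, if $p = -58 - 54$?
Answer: $\frac{315502243}{520827840} \approx 0.60577$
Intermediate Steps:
$p = -112$ ($p = -58 - 54 = -112$)
$y{\left(t,u \right)} = - \frac{1}{8}$ ($y{\left(t,u \right)} = \frac{14}{-112} = 14 \left(- \frac{1}{112}\right) = - \frac{1}{8}$)
$\frac{y{\left(66,-105 \right)}}{14040} + \frac{\left(18 - 71\right)^{2}}{4637} = - \frac{1}{8 \cdot 14040} + \frac{\left(18 - 71\right)^{2}}{4637} = \left(- \frac{1}{8}\right) \frac{1}{14040} + \left(-53\right)^{2} \cdot \frac{1}{4637} = - \frac{1}{112320} + 2809 \cdot \frac{1}{4637} = - \frac{1}{112320} + \frac{2809}{4637} = \frac{315502243}{520827840}$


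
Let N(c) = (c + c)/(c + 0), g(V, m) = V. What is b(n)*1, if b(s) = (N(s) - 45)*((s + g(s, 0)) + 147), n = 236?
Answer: -26617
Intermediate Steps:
N(c) = 2 (N(c) = (2*c)/c = 2)
b(s) = -6321 - 86*s (b(s) = (2 - 45)*((s + s) + 147) = -43*(2*s + 147) = -43*(147 + 2*s) = -6321 - 86*s)
b(n)*1 = (-6321 - 86*236)*1 = (-6321 - 20296)*1 = -26617*1 = -26617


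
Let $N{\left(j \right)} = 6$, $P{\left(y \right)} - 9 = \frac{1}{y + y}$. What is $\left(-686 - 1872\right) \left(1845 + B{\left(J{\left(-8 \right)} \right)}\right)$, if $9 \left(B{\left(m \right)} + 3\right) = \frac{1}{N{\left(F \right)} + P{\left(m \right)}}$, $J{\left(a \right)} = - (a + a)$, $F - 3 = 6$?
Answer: $- \frac{20397619900}{4329} \approx -4.7119 \cdot 10^{6}$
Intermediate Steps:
$F = 9$ ($F = 3 + 6 = 9$)
$P{\left(y \right)} = 9 + \frac{1}{2 y}$ ($P{\left(y \right)} = 9 + \frac{1}{y + y} = 9 + \frac{1}{2 y}$)
$J{\left(a \right)} = - 2 a$
$B{\left(m \right)} = -3 + \frac{1}{9 \left(15 + \frac{1}{2 m}\right)}$ ($B{\left(m \right)} = -3 + \frac{1}{9 \left(6 + \left(9 + \frac{1}{2 m}\right)\right)} = -3 + \frac{1}{9 \left(15 + \frac{1}{2 m}\right)}$)
$\left(-686 - 1872\right) \left(1845 + B{\left(J{\left(-8 \right)} \right)}\right) = \left(-686 - 1872\right) \left(1845 + \frac{-27 - 808 \left(\left(-2\right) \left(-8\right)\right)}{9 \left(1 + 30 \left(\left(-2\right) \left(-8\right)\right)\right)}\right) = - 2558 \left(1845 + \frac{-27 - 12928}{9 \left(1 + 30 \cdot 16\right)}\right) = - 2558 \left(1845 + \frac{-27 - 12928}{9 \left(1 + 480\right)}\right) = - 2558 \left(1845 + \frac{1}{9} \cdot \frac{1}{481} \left(-12955\right)\right) = - 2558 \left(1845 - \frac{12955}{4329}\right) = \left(-2558\right) \frac{7974050}{4329} = - \frac{20397619900}{4329}$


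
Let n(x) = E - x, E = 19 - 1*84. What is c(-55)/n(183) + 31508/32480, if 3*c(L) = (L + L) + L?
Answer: 75003/62930 ≈ 1.1918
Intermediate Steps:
E = -65 (E = 19 - 84 = -65)
n(x) = -65 - x
c(L) = L (c(L) = ((L + L) + L)/3 = (2*L + L)/3 = (3*L)/3 = L)
c(-55)/n(183) + 31508/32480 = -55/(-65 - 1*183) + 31508/32480 = -55/(-65 - 183) + 31508*(1/32480) = -55/(-248) + 7877/8120 = -55*(-1/248) + 7877/8120 = 55/248 + 7877/8120 = 75003/62930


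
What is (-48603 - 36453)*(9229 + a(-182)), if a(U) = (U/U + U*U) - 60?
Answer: -3597358464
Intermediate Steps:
a(U) = -59 + U² (a(U) = (1 + U²) - 60 = -59 + U²)
(-48603 - 36453)*(9229 + a(-182)) = (-48603 - 36453)*(9229 + (-59 + (-182)²)) = -85056*(9229 + (-59 + 33124)) = -85056*(9229 + 33065) = -85056*42294 = -3597358464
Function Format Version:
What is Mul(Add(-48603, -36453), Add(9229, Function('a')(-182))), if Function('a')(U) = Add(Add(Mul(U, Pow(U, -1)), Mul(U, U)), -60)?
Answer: -3597358464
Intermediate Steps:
Function('a')(U) = Add(-59, Pow(U, 2)) (Function('a')(U) = Add(Add(1, Pow(U, 2)), -60) = Add(-59, Pow(U, 2)))
Mul(Add(-48603, -36453), Add(9229, Function('a')(-182))) = Mul(Add(-48603, -36453), Add(9229, Add(-59, Pow(-182, 2)))) = Mul(-85056, Add(9229, Add(-59, 33124))) = Mul(-85056, Add(9229, 33065)) = Mul(-85056, 42294) = -3597358464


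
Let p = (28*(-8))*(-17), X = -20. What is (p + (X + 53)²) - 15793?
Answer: -10896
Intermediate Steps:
p = 3808 (p = -224*(-17) = 3808)
(p + (X + 53)²) - 15793 = (3808 + (-20 + 53)²) - 15793 = (3808 + 33²) - 15793 = (3808 + 1089) - 15793 = 4897 - 15793 = -10896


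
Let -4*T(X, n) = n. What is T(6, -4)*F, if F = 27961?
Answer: 27961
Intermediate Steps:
T(X, n) = -n/4
T(6, -4)*F = -1/4*(-4)*27961 = 1*27961 = 27961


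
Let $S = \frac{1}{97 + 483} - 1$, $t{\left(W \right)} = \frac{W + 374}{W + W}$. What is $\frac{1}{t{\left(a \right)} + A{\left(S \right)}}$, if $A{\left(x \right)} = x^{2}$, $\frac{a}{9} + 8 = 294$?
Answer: $\frac{39358800}{61761997} \approx 0.63727$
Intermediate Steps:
$a = 2574$ ($a = -72 + 9 \cdot 294 = -72 + 2646 = 2574$)
$t{\left(W \right)} = \frac{374 + W}{2 W}$
$S = - \frac{579}{580}$ ($S = \frac{1}{580} - 1 = - \frac{579}{580} \approx -0.99828$)
$\frac{1}{t{\left(a \right)} + A{\left(S \right)}} = \frac{1}{\frac{374 + 2574}{2 \cdot 2574} + \left(- \frac{579}{580}\right)^{2}} = \frac{1}{\frac{1}{2} \cdot \frac{1}{2574} \cdot 2948 + \frac{335241}{336400}} = \frac{1}{\frac{67}{117} + \frac{335241}{336400}} = \frac{1}{\frac{61761997}{39358800}} = \frac{39358800}{61761997}$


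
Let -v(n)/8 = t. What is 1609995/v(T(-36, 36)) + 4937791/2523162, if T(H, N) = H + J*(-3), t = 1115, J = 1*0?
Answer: -401823310847/2250660504 ≈ -178.54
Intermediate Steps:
J = 0
T(H, N) = H (T(H, N) = H + 0*(-3) = H + 0 = H)
v(n) = -8920 (v(n) = -8*1115 = -8920)
1609995/v(T(-36, 36)) + 4937791/2523162 = 1609995/(-8920) + 4937791/2523162 = 1609995*(-1/8920) + 4937791*(1/2523162) = -321999/1784 + 4937791/2523162 = -401823310847/2250660504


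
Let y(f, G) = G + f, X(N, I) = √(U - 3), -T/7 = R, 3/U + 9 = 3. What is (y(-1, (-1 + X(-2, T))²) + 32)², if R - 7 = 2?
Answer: 3193/4 - 57*I*√14 ≈ 798.25 - 213.27*I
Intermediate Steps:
U = -½ (U = 3/(-9 + 3) = 3/(-6) = 3*(-⅙) = -½ ≈ -0.50000)
R = 9 (R = 7 + 2 = 9)
T = -63 (T = -7*9 = -63)
X(N, I) = I*√14/2 (X(N, I) = √(-½ - 3) = √(-7/2) = I*√14/2)
(y(-1, (-1 + X(-2, T))²) + 32)² = (((-1 + I*√14/2)² - 1) + 32)² = ((-1 + (-1 + I*√14/2)²) + 32)² = (31 + (-1 + I*√14/2)²)²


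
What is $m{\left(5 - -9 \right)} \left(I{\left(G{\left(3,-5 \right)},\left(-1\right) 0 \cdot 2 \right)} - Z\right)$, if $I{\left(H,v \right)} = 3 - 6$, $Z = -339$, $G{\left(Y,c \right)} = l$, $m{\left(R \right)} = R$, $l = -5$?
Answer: $4704$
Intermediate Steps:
$G{\left(Y,c \right)} = -5$
$I{\left(H,v \right)} = -3$ ($I{\left(H,v \right)} = 3 - 6 = -3$)
$m{\left(5 - -9 \right)} \left(I{\left(G{\left(3,-5 \right)},\left(-1\right) 0 \cdot 2 \right)} - Z\right) = \left(5 - -9\right) \left(-3 - -339\right) = \left(5 + 9\right) \left(-3 + 339\right) = 14 \cdot 336 = 4704$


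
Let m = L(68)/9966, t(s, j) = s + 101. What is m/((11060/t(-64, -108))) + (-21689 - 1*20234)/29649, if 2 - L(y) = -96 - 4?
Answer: -770134529959/544671698340 ≈ -1.4139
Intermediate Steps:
L(y) = 102 (L(y) = 2 - (-96 - 4) = 2 - 1*(-100) = 2 + 100 = 102)
t(s, j) = 101 + s
m = 17/1661 (m = 102/9966 = 102*(1/9966) = 17/1661 ≈ 0.010235)
m/((11060/t(-64, -108))) + (-21689 - 1*20234)/29649 = 17/(1661*((11060/(101 - 64)))) + (-21689 - 1*20234)/29649 = 17/(1661*((11060/37))) + (-21689 - 20234)*(1/29649) = 17/(1661*((11060*(1/37)))) - 41923*1/29649 = 17/(1661*(11060/37)) - 41923/29649 = (17/1661)*(37/11060) - 41923/29649 = 629/18370660 - 41923/29649 = -770134529959/544671698340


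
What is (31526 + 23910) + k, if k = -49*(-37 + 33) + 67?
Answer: 55699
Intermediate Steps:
k = 263 (k = -49*(-4) + 67 = 196 + 67 = 263)
(31526 + 23910) + k = (31526 + 23910) + 263 = 55436 + 263 = 55699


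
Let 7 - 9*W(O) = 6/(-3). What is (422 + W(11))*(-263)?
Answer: -111249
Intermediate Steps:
W(O) = 1 (W(O) = 7/9 - 2/(3*(-3)) = 7/9 - 2*(-1)/(3*3) = 7/9 - ⅑*(-2) = 7/9 + 2/9 = 1)
(422 + W(11))*(-263) = (422 + 1)*(-263) = 423*(-263) = -111249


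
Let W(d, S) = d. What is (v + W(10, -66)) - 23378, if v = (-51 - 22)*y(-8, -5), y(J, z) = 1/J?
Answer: -186871/8 ≈ -23359.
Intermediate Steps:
v = 73/8 (v = (-51 - 22)/(-8) = -73*(-⅛) = 73/8 ≈ 9.1250)
(v + W(10, -66)) - 23378 = (73/8 + 10) - 23378 = 153/8 - 23378 = -186871/8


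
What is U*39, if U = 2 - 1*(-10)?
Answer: 468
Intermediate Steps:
U = 12 (U = 2 + 10 = 12)
U*39 = 12*39 = 468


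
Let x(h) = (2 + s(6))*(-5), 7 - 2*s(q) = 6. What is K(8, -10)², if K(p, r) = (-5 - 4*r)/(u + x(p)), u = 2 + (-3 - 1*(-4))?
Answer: 4900/361 ≈ 13.573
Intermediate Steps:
s(q) = ½ (s(q) = 7/2 - ½*6 = 7/2 - 3 = ½)
x(h) = -25/2 (x(h) = (2 + ½)*(-5) = (5/2)*(-5) = -25/2)
u = 3 (u = 2 + (-3 + 4) = 2 + 1 = 3)
K(p, r) = 10/19 + 8*r/19 (K(p, r) = (-5 - 4*r)/(3 - 25/2) = (-5 - 4*r)/(-19/2) = (-5 - 4*r)*(-2/19) = 10/19 + 8*r/19)
K(8, -10)² = (10/19 + (8/19)*(-10))² = (10/19 - 80/19)² = (-70/19)² = 4900/361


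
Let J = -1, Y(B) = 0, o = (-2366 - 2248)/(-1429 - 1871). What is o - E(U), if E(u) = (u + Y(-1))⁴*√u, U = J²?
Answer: 219/550 ≈ 0.39818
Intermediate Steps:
o = 769/550 (o = -4614/(-3300) = -4614*(-1/3300) = 769/550 ≈ 1.3982)
U = 1 (U = (-1)² = 1)
E(u) = u^(9/2) (E(u) = (u + 0)⁴*√u = u⁴*√u = u^(9/2))
o - E(U) = 769/550 - 1^(9/2) = 769/550 - 1*1 = 769/550 - 1 = 219/550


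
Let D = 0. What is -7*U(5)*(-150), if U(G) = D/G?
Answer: 0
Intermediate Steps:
U(G) = 0 (U(G) = 0/G = 0)
-7*U(5)*(-150) = -7*0*(-150) = 0*(-150) = 0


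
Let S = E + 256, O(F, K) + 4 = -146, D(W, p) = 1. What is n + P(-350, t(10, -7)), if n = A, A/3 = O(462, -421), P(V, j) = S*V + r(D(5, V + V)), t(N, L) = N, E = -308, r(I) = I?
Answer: 17751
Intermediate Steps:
O(F, K) = -150 (O(F, K) = -4 - 146 = -150)
S = -52 (S = -308 + 256 = -52)
P(V, j) = 1 - 52*V (P(V, j) = -52*V + 1 = 1 - 52*V)
A = -450 (A = 3*(-150) = -450)
n = -450
n + P(-350, t(10, -7)) = -450 + (1 - 52*(-350)) = -450 + (1 + 18200) = -450 + 18201 = 17751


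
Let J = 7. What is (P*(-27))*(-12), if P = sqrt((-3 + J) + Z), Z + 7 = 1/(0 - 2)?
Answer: 162*I*sqrt(14) ≈ 606.15*I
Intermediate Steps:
Z = -15/2 (Z = -7 + 1/(0 - 2) = -7 + 1/(-2) = -7 - 1/2 = -15/2 ≈ -7.5000)
P = I*sqrt(14)/2 (P = sqrt((-3 + 7) - 15/2) = sqrt(4 - 15/2) = sqrt(-7/2) = I*sqrt(14)/2 ≈ 1.8708*I)
(P*(-27))*(-12) = ((I*sqrt(14)/2)*(-27))*(-12) = -27*I*sqrt(14)/2*(-12) = 162*I*sqrt(14)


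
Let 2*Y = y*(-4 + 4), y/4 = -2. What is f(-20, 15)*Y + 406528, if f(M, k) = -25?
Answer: 406528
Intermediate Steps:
y = -8 (y = 4*(-2) = -8)
Y = 0 (Y = (-8*(-4 + 4))/2 = (-8*0)/2 = (1/2)*0 = 0)
f(-20, 15)*Y + 406528 = -25*0 + 406528 = 0 + 406528 = 406528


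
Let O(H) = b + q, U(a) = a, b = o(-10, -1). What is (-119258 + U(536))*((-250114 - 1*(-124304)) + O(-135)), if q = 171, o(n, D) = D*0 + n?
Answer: 14917300578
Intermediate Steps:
o(n, D) = n (o(n, D) = 0 + n = n)
b = -10
O(H) = 161 (O(H) = -10 + 171 = 161)
(-119258 + U(536))*((-250114 - 1*(-124304)) + O(-135)) = (-119258 + 536)*((-250114 - 1*(-124304)) + 161) = -118722*((-250114 + 124304) + 161) = -118722*(-125810 + 161) = -118722*(-125649) = 14917300578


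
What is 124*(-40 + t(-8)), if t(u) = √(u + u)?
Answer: -4960 + 496*I ≈ -4960.0 + 496.0*I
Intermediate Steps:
t(u) = √2*√u (t(u) = √(2*u) = √2*√u)
124*(-40 + t(-8)) = 124*(-40 + √2*√(-8)) = 124*(-40 + √2*(2*I*√2)) = 124*(-40 + 4*I) = -4960 + 496*I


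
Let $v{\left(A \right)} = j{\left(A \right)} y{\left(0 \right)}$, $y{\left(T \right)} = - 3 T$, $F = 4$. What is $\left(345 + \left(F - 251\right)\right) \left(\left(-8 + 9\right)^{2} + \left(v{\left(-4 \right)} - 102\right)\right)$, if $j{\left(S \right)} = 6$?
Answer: $-9898$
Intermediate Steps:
$v{\left(A \right)} = 0$ ($v{\left(A \right)} = 6 \left(\left(-3\right) 0\right) = 6 \cdot 0 = 0$)
$\left(345 + \left(F - 251\right)\right) \left(\left(-8 + 9\right)^{2} + \left(v{\left(-4 \right)} - 102\right)\right) = \left(345 + \left(4 - 251\right)\right) \left(\left(-8 + 9\right)^{2} + \left(0 - 102\right)\right) = \left(345 - 247\right) \left(1^{2} - 102\right) = 98 \left(1 - 102\right) = 98 \left(-101\right) = -9898$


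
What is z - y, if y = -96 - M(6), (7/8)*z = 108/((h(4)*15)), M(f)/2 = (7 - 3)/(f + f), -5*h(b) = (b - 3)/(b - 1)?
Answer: -562/21 ≈ -26.762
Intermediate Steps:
h(b) = -(-3 + b)/(5*(-1 + b)) (h(b) = -(b - 3)/(5*(b - 1)) = -(-3 + b)/(5*(-1 + b)))
M(f) = 4/f (M(f) = 2*((7 - 3)/(f + f)) = 2*(4/((2*f))) = 2*(4*(1/(2*f))) = 2*(2/f) = 4/f)
z = -864/7 (z = 8*(108/((((3 - 1*4)/(5*(-1 + 4)))*15)))/7 = 8*(108/((((1/5)*(3 - 4)/3)*15)))/7 = 8*(108/((((1/5)*(1/3)*(-1))*15)))/7 = 8*(108/((-1/15*15)))/7 = 8*(108/(-1))/7 = 8*(108*(-1))/7 = (8/7)*(-108) = -864/7 ≈ -123.43)
y = -290/3 (y = -96 - 4/6 = -96 - 1*2/3 = -96 - 2/3 = -290/3 ≈ -96.667)
z - y = -864/7 - 1*(-290/3) = -864/7 + 290/3 = -562/21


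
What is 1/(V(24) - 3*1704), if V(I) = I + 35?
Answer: -1/5053 ≈ -0.00019790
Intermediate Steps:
V(I) = 35 + I
1/(V(24) - 3*1704) = 1/((35 + 24) - 3*1704) = 1/(59 - 5112) = 1/(-5053) = -1/5053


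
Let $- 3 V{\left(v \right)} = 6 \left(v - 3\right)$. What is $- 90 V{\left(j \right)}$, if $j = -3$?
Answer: $-1080$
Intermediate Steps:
$V{\left(v \right)} = 6 - 2 v$ ($V{\left(v \right)} = - \frac{6 \left(v - 3\right)}{3} = - \frac{6 \left(-3 + v\right)}{3} = - \frac{-18 + 6 v}{3} = 6 - 2 v$)
$- 90 V{\left(j \right)} = - 90 \left(6 - -6\right) = - 90 \left(6 + 6\right) = \left(-90\right) 12 = -1080$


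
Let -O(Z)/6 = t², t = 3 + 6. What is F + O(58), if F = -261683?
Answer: -262169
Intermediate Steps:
t = 9
O(Z) = -486 (O(Z) = -6*9² = -6*81 = -486)
F + O(58) = -261683 - 486 = -262169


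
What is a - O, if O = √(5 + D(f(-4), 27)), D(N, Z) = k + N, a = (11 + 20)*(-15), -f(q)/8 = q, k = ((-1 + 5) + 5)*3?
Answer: -473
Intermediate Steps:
k = 27 (k = (4 + 5)*3 = 9*3 = 27)
f(q) = -8*q
a = -465 (a = 31*(-15) = -465)
D(N, Z) = 27 + N
O = 8 (O = √(5 + (27 - 8*(-4))) = √(5 + (27 + 32)) = √(5 + 59) = √64 = 8)
a - O = -465 - 1*8 = -465 - 8 = -473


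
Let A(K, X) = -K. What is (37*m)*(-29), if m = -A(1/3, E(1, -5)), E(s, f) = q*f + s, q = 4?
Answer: -1073/3 ≈ -357.67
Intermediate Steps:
E(s, f) = s + 4*f (E(s, f) = 4*f + s = s + 4*f)
m = ⅓ (m = -(-1)/3 = -1*(-⅓) = ⅓ ≈ 0.33333)
(37*m)*(-29) = (37*(⅓))*(-29) = (37/3)*(-29) = -1073/3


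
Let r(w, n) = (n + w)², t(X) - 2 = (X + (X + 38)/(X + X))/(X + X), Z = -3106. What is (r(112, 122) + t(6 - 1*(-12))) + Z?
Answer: 4183856/81 ≈ 51653.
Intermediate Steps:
t(X) = 2 + (X + (38 + X)/(2*X))/(2*X) (t(X) = 2 + (X + (X + 38)/(X + X))/(X + X) = 2 + (X + (38 + X)/((2*X)))/((2*X)) = 2 + (X + (38 + X)*(1/(2*X)))*(1/(2*X)) = 2 + (X + (38 + X)/(2*X))*(1/(2*X)) = 2 + (X + (38 + X)/(2*X))/(2*X))
(r(112, 122) + t(6 - 1*(-12))) + Z = ((122 + 112)² + (38 + (6 - 1*(-12)) + 10*(6 - 1*(-12))²)/(4*(6 - 1*(-12))²)) - 3106 = (234² + (38 + (6 + 12) + 10*(6 + 12)²)/(4*(6 + 12)²)) - 3106 = (54756 + (¼)*(38 + 18 + 10*18²)/18²) - 3106 = (54756 + (¼)*(1/324)*(38 + 18 + 10*324)) - 3106 = (54756 + (¼)*(1/324)*(38 + 18 + 3240)) - 3106 = (54756 + (¼)*(1/324)*3296) - 3106 = (54756 + 206/81) - 3106 = 4435442/81 - 3106 = 4183856/81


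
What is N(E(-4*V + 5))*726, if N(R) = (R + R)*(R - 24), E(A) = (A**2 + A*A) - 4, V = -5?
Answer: 2210832624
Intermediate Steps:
E(A) = -4 + 2*A**2 (E(A) = (A**2 + A**2) - 4 = 2*A**2 - 4 = -4 + 2*A**2)
N(R) = 2*R*(-24 + R) (N(R) = (2*R)*(-24 + R) = 2*R*(-24 + R))
N(E(-4*V + 5))*726 = (2*(-4 + 2*(-4*(-5) + 5)**2)*(-24 + (-4 + 2*(-4*(-5) + 5)**2)))*726 = (2*(-4 + 2*(20 + 5)**2)*(-24 + (-4 + 2*(20 + 5)**2)))*726 = (2*(-4 + 2*25**2)*(-24 + (-4 + 2*25**2)))*726 = (2*(-4 + 2*625)*(-24 + (-4 + 2*625)))*726 = (2*(-4 + 1250)*(-24 + (-4 + 1250)))*726 = (2*1246*(-24 + 1246))*726 = (2*1246*1222)*726 = 3045224*726 = 2210832624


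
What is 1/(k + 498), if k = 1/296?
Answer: 296/147409 ≈ 0.0020080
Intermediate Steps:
k = 1/296 ≈ 0.0033784
1/(k + 498) = 1/(1/296 + 498) = 1/(147409/296) = 296/147409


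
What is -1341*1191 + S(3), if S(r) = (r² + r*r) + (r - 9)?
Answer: -1597119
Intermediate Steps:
S(r) = -9 + r + 2*r² (S(r) = (r² + r²) + (-9 + r) = 2*r² + (-9 + r) = -9 + r + 2*r²)
-1341*1191 + S(3) = -1341*1191 + (-9 + 3 + 2*3²) = -1597131 + (-9 + 3 + 2*9) = -1597131 + (-9 + 3 + 18) = -1597131 + 12 = -1597119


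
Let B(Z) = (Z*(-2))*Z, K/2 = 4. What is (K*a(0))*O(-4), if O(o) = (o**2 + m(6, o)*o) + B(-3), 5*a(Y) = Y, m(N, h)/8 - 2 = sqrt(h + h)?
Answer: 0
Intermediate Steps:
K = 8 (K = 2*4 = 8)
B(Z) = -2*Z**2 (B(Z) = (-2*Z)*Z = -2*Z**2)
m(N, h) = 16 + 8*sqrt(2)*sqrt(h) (m(N, h) = 16 + 8*sqrt(h + h) = 16 + 8*sqrt(2*h) = 16 + 8*(sqrt(2)*sqrt(h)) = 16 + 8*sqrt(2)*sqrt(h))
a(Y) = Y/5
O(o) = -18 + o**2 + o*(16 + 8*sqrt(2)*sqrt(o)) (O(o) = (o**2 + (16 + 8*sqrt(2)*sqrt(o))*o) - 2*(-3)**2 = (o**2 + o*(16 + 8*sqrt(2)*sqrt(o))) - 2*9 = (o**2 + o*(16 + 8*sqrt(2)*sqrt(o))) - 18 = -18 + o**2 + o*(16 + 8*sqrt(2)*sqrt(o)))
(K*a(0))*O(-4) = (8*((1/5)*0))*(-18 + (-4)**2 + 8*(-4)*(2 + sqrt(2)*sqrt(-4))) = (8*0)*(-18 + 16 + 8*(-4)*(2 + sqrt(2)*(2*I))) = 0*(-18 + 16 + 8*(-4)*(2 + 2*I*sqrt(2))) = 0*(-18 + 16 + (-64 - 64*I*sqrt(2))) = 0*(-66 - 64*I*sqrt(2)) = 0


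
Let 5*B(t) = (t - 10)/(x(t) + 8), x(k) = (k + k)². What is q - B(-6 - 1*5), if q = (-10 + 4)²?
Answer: 29527/820 ≈ 36.009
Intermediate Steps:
x(k) = 4*k² (x(k) = (2*k)² = 4*k²)
q = 36 (q = (-6)² = 36)
B(t) = (-10 + t)/(5*(8 + 4*t²)) (B(t) = ((t - 10)/(4*t² + 8))/5 = ((-10 + t)/(8 + 4*t²))/5 = (-10 + t)/(5*(8 + 4*t²)))
q - B(-6 - 1*5) = 36 - (-10 + (-6 - 1*5))/(20*(2 + (-6 - 1*5)²)) = 36 - (-10 + (-6 - 5))/(20*(2 + (-6 - 5)²)) = 36 - (-10 - 11)/(20*(2 + (-11)²)) = 36 - (-21)/(20*(2 + 121)) = 36 - (-21)/(20*123) = 36 - 1*(-7/820) = 36 + 7/820 = 29527/820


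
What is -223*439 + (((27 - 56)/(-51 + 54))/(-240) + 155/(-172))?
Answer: -3030917773/30960 ≈ -97898.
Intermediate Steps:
-223*439 + (((27 - 56)/(-51 + 54))/(-240) + 155/(-172)) = -97897 + (-29/3*(-1/240) + 155*(-1/172)) = -97897 + (-29*1/3*(-1/240) - 155/172) = -97897 + (-29/3*(-1/240) - 155/172) = -97897 + (29/720 - 155/172) = -97897 - 26653/30960 = -3030917773/30960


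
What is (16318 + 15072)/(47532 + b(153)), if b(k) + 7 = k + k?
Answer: 31390/47831 ≈ 0.65627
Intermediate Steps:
b(k) = -7 + 2*k (b(k) = -7 + (k + k) = -7 + 2*k)
(16318 + 15072)/(47532 + b(153)) = (16318 + 15072)/(47532 + (-7 + 2*153)) = 31390/(47532 + (-7 + 306)) = 31390/(47532 + 299) = 31390/47831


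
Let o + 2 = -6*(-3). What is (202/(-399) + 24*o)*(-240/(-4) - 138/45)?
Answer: 18667708/855 ≈ 21834.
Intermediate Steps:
o = 16 (o = -2 - 6*(-3) = -2 + 18 = 16)
(202/(-399) + 24*o)*(-240/(-4) - 138/45) = (202/(-399) + 24*16)*(-240/(-4) - 138/45) = (202*(-1/399) + 384)*(-240*(-¼) - 138*1/45) = (-202/399 + 384)*(60 - 46/15) = (153014/399)*(854/15) = 18667708/855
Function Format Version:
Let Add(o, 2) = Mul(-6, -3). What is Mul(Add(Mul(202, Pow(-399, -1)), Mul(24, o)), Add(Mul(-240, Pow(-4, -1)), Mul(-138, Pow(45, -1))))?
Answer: Rational(18667708, 855) ≈ 21834.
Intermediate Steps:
o = 16 (o = Add(-2, Mul(-6, -3)) = Add(-2, 18) = 16)
Mul(Add(Mul(202, Pow(-399, -1)), Mul(24, o)), Add(Mul(-240, Pow(-4, -1)), Mul(-138, Pow(45, -1)))) = Mul(Add(Mul(202, Pow(-399, -1)), Mul(24, 16)), Add(Mul(-240, Pow(-4, -1)), Mul(-138, Pow(45, -1)))) = Mul(Add(Mul(202, Rational(-1, 399)), 384), Add(Mul(-240, Rational(-1, 4)), Mul(-138, Rational(1, 45)))) = Mul(Add(Rational(-202, 399), 384), Add(60, Rational(-46, 15))) = Mul(Rational(153014, 399), Rational(854, 15)) = Rational(18667708, 855)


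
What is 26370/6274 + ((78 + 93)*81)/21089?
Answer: 321509052/66156193 ≈ 4.8598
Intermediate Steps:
26370/6274 + ((78 + 93)*81)/21089 = 26370*(1/6274) + (171*81)*(1/21089) = 13185/3137 + 13851*(1/21089) = 13185/3137 + 13851/21089 = 321509052/66156193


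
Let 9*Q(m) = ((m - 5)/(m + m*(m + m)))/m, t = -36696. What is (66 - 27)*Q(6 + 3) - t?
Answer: 169425484/4617 ≈ 36696.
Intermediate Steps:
Q(m) = (-5 + m)/(9*m*(m + 2*m²)) (Q(m) = (((m - 5)/(m + m*(m + m)))/m)/9 = (((-5 + m)/(m + m*(2*m)))/m)/9 = (((-5 + m)/(m + 2*m²))/m)/9 = ((-5 + m)/(m*(m + 2*m²)))/9 = (-5 + m)/(9*m*(m + 2*m²)))
(66 - 27)*Q(6 + 3) - t = (66 - 27)*((-5 + (6 + 3))/(9*(6 + 3)²*(1 + 2*(6 + 3)))) - 1*(-36696) = 39*((⅑)*(-5 + 9)/(9²*(1 + 2*9))) + 36696 = 39*((⅑)*(1/81)*4/(1 + 18)) + 36696 = 39*((⅑)*(1/81)*4/19) + 36696 = 39*((⅑)*(1/81)*(1/19)*4) + 36696 = 39*(4/13851) + 36696 = 52/4617 + 36696 = 169425484/4617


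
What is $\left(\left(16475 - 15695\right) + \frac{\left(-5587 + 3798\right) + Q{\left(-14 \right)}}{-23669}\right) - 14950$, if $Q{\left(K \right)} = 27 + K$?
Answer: $- \frac{335387954}{23669} \approx -14170.0$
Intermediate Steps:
$\left(\left(16475 - 15695\right) + \frac{\left(-5587 + 3798\right) + Q{\left(-14 \right)}}{-23669}\right) - 14950 = \left(\left(16475 - 15695\right) + \frac{\left(-5587 + 3798\right) + \left(27 - 14\right)}{-23669}\right) - 14950 = \left(\left(16475 - 15695\right) + \left(-1789 + 13\right) \left(- \frac{1}{23669}\right)\right) - 14950 = \left(780 - - \frac{1776}{23669}\right) - 14950 = \left(780 + \frac{1776}{23669}\right) - 14950 = \frac{18463596}{23669} - 14950 = - \frac{335387954}{23669}$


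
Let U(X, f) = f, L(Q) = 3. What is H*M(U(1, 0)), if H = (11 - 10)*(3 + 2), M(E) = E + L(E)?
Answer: 15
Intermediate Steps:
M(E) = 3 + E (M(E) = E + 3 = 3 + E)
H = 5 (H = 1*5 = 5)
H*M(U(1, 0)) = 5*(3 + 0) = 5*3 = 15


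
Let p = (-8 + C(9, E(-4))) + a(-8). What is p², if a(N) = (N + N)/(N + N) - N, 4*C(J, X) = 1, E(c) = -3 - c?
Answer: 25/16 ≈ 1.5625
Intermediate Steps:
C(J, X) = ¼ (C(J, X) = (¼)*1 = ¼)
a(N) = 1 - N (a(N) = (2*N)/((2*N)) - N = (2*N)*(1/(2*N)) - N = 1 - N)
p = 5/4 (p = (-8 + ¼) + (1 - 1*(-8)) = -31/4 + (1 + 8) = -31/4 + 9 = 5/4 ≈ 1.2500)
p² = (5/4)² = 25/16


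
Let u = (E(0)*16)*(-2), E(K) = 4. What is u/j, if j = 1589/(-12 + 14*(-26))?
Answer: 48128/1589 ≈ 30.288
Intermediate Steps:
u = -128 (u = (4*16)*(-2) = 64*(-2) = -128)
j = -1589/376 (j = 1589/(-12 - 364) = 1589/(-376) = 1589*(-1/376) = -1589/376 ≈ -4.2261)
u/j = -128/(-1589/376) = -128*(-376/1589) = 48128/1589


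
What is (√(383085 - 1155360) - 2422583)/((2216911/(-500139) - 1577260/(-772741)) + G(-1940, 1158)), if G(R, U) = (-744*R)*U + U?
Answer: -936274817061690417/645963831940572422051 + 1932389554995*I*√30891/645963831940572422051 ≈ -0.0014494 + 5.2578e-7*I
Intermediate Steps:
G(R, U) = U - 744*R*U (G(R, U) = -744*R*U + U = U - 744*R*U)
(√(383085 - 1155360) - 2422583)/((2216911/(-500139) - 1577260/(-772741)) + G(-1940, 1158)) = (√(383085 - 1155360) - 2422583)/((2216911/(-500139) - 1577260/(-772741)) + 1158*(1 - 744*(-1940))) = (√(-772275) - 2422583)/((2216911*(-1/500139) - 1577260*(-1/772741)) + 1158*(1 + 1443360)) = (5*I*√30891 - 2422583)/((-2216911/500139 + 1577260/772741) + 1158*1443361) = (-2422583 + 5*I*√30891)/(-924248783911/386477910999 + 1671412038) = (-2422583 + 5*I*√30891)/(645963831940572422051/386477910999) = (-2422583 + 5*I*√30891)*(386477910999/645963831940572422051) = -936274817061690417/645963831940572422051 + 1932389554995*I*√30891/645963831940572422051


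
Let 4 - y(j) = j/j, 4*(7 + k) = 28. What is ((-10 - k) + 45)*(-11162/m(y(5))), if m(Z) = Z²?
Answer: -390670/9 ≈ -43408.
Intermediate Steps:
k = 0 (k = -7 + (¼)*28 = -7 + 7 = 0)
y(j) = 3 (y(j) = 4 - j/j = 4 - 1*1 = 4 - 1 = 3)
((-10 - k) + 45)*(-11162/m(y(5))) = ((-10 - 1*0) + 45)*(-11162/(3²)) = ((-10 + 0) + 45)*(-11162/9) = (-10 + 45)*(-11162*⅑) = 35*(-11162/9) = -390670/9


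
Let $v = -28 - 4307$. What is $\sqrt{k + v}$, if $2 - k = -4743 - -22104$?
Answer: $i \sqrt{21694} \approx 147.29 i$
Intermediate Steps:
$v = -4335$ ($v = -28 - 4307 = -4335$)
$k = -17359$ ($k = 2 - \left(-4743 - -22104\right) = 2 - \left(-4743 + 22104\right) = 2 - 17361 = -17359$)
$\sqrt{k + v} = \sqrt{-17359 - 4335} = \sqrt{-21694} = i \sqrt{21694}$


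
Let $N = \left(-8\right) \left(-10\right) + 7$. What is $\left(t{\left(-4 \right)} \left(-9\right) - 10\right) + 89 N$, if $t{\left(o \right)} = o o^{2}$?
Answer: $8309$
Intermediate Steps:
$t{\left(o \right)} = o^{3}$
$N = 87$ ($N = 80 + 7 = 87$)
$\left(t{\left(-4 \right)} \left(-9\right) - 10\right) + 89 N = \left(\left(-4\right)^{3} \left(-9\right) - 10\right) + 89 \cdot 87 = \left(\left(-64\right) \left(-9\right) - 10\right) + 7743 = \left(576 - 10\right) + 7743 = 566 + 7743 = 8309$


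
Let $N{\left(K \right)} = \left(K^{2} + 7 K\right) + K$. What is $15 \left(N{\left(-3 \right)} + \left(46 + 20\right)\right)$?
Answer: $765$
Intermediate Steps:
$N{\left(K \right)} = K^{2} + 8 K$
$15 \left(N{\left(-3 \right)} + \left(46 + 20\right)\right) = 15 \left(- 3 \left(8 - 3\right) + \left(46 + 20\right)\right) = 15 \left(\left(-3\right) 5 + 66\right) = 15 \left(-15 + 66\right) = 15 \cdot 51 = 765$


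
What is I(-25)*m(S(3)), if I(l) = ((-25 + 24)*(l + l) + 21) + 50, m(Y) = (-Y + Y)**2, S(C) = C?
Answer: 0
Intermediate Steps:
m(Y) = 0 (m(Y) = 0**2 = 0)
I(l) = 71 - 2*l (I(l) = (-2*l + 21) + 50 = (21 - 2*l) + 50 = 71 - 2*l)
I(-25)*m(S(3)) = (71 - 2*(-25))*0 = (71 + 50)*0 = 121*0 = 0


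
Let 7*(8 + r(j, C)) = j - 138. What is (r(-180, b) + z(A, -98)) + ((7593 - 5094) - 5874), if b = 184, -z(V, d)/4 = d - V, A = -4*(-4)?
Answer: -20807/7 ≈ -2972.4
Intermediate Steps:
A = 16
z(V, d) = -4*d + 4*V (z(V, d) = -4*(d - V) = -4*d + 4*V)
r(j, C) = -194/7 + j/7 (r(j, C) = -8 + (j - 138)/7 = -8 + (-138 + j)/7 = -8 + (-138/7 + j/7) = -194/7 + j/7)
(r(-180, b) + z(A, -98)) + ((7593 - 5094) - 5874) = ((-194/7 + (1/7)*(-180)) + (-4*(-98) + 4*16)) + ((7593 - 5094) - 5874) = ((-194/7 - 180/7) + (392 + 64)) + (2499 - 5874) = (-374/7 + 456) - 3375 = 2818/7 - 3375 = -20807/7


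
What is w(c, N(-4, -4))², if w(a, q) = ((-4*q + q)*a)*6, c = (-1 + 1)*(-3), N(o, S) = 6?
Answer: 0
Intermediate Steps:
c = 0 (c = 0*(-3) = 0)
w(a, q) = -18*a*q (w(a, q) = ((-3*q)*a)*6 = -3*a*q*6 = -18*a*q)
w(c, N(-4, -4))² = (-18*0*6)² = 0² = 0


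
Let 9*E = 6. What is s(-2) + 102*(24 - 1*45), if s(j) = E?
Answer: -6424/3 ≈ -2141.3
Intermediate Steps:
E = ⅔ (E = (⅑)*6 = ⅔ ≈ 0.66667)
s(j) = ⅔
s(-2) + 102*(24 - 1*45) = ⅔ + 102*(24 - 1*45) = ⅔ + 102*(24 - 45) = ⅔ + 102*(-21) = ⅔ - 2142 = -6424/3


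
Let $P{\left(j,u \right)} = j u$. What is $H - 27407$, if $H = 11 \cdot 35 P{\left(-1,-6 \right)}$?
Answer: $-25097$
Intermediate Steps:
$H = 2310$ ($H = 11 \cdot 35 \left(\left(-1\right) \left(-6\right)\right) = 385 \cdot 6 = 2310$)
$H - 27407 = 2310 - 27407 = -25097$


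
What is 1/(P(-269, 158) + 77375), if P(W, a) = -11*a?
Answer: 1/75637 ≈ 1.3221e-5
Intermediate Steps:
1/(P(-269, 158) + 77375) = 1/(-11*158 + 77375) = 1/(-1738 + 77375) = 1/75637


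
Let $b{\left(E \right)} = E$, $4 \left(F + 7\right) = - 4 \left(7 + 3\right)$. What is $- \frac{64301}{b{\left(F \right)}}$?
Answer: $\frac{64301}{17} \approx 3782.4$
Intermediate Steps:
$F = -17$ ($F = -7 + \frac{\left(-4\right) \left(7 + 3\right)}{4} = -7 + \frac{\left(-4\right) 10}{4} = -7 + \frac{1}{4} \left(-40\right) = -7 - 10 = -17$)
$- \frac{64301}{b{\left(F \right)}} = - \frac{64301}{-17} = \left(-64301\right) \left(- \frac{1}{17}\right) = \frac{64301}{17}$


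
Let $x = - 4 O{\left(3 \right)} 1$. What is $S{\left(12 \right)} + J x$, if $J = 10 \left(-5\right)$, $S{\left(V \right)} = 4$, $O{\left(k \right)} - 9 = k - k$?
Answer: $1804$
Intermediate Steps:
$O{\left(k \right)} = 9$ ($O{\left(k \right)} = 9 + \left(k - k\right) = 9 + 0 = 9$)
$J = -50$
$x = -36$ ($x = \left(-4\right) 9 \cdot 1 = \left(-36\right) 1 = -36$)
$S{\left(12 \right)} + J x = 4 - -1800 = 4 + 1800 = 1804$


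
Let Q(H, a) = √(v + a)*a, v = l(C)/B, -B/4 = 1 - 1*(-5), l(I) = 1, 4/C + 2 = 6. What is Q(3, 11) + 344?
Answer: 344 + 11*√1578/12 ≈ 380.41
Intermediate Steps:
C = 1 (C = 4/(-2 + 6) = 4/4 = 4*(¼) = 1)
B = -24 (B = -4*(1 - 1*(-5)) = -4*(1 + 5) = -4*6 = -24)
v = -1/24 (v = 1/(-24) = 1*(-1/24) = -1/24 ≈ -0.041667)
Q(H, a) = a*√(-1/24 + a) (Q(H, a) = √(-1/24 + a)*a = a*√(-1/24 + a))
Q(3, 11) + 344 = (1/12)*11*√(-6 + 144*11) + 344 = (1/12)*11*√(-6 + 1584) + 344 = (1/12)*11*√1578 + 344 = 11*√1578/12 + 344 = 344 + 11*√1578/12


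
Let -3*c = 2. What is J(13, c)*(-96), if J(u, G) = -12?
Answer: 1152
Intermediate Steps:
c = -2/3 (c = -1/3*2 = -2/3 ≈ -0.66667)
J(13, c)*(-96) = -12*(-96) = 1152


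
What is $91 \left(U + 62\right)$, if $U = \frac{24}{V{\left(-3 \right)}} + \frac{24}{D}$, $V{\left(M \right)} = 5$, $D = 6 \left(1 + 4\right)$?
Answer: $\frac{30758}{5} \approx 6151.6$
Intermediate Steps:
$D = 30$ ($D = 6 \cdot 5 = 30$)
$U = \frac{28}{5}$ ($U = \frac{24}{5} + \frac{24}{30} = 24 \cdot \frac{1}{5} + 24 \cdot \frac{1}{30} = \frac{24}{5} + \frac{4}{5} = \frac{28}{5} \approx 5.6$)
$91 \left(U + 62\right) = 91 \left(\frac{28}{5} + 62\right) = 91 \cdot \frac{338}{5} = \frac{30758}{5}$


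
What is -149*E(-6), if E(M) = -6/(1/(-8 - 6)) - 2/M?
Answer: -37697/3 ≈ -12566.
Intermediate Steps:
E(M) = 84 - 2/M (E(M) = -6/(1/(-14)) - 2/M = -6/(-1/14) - 2/M = -6*(-14) - 2/M = 84 - 2/M)
-149*E(-6) = -149*(84 - 2/(-6)) = -149*(84 - 2*(-⅙)) = -149*(84 + ⅓) = -149*253/3 = -37697/3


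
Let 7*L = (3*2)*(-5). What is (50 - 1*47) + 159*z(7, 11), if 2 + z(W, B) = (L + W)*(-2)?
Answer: -8247/7 ≈ -1178.1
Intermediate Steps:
L = -30/7 (L = ((3*2)*(-5))/7 = (6*(-5))/7 = (⅐)*(-30) = -30/7 ≈ -4.2857)
z(W, B) = 46/7 - 2*W (z(W, B) = -2 + (-30/7 + W)*(-2) = -2 + (60/7 - 2*W) = 46/7 - 2*W)
(50 - 1*47) + 159*z(7, 11) = (50 - 1*47) + 159*(46/7 - 2*7) = (50 - 47) + 159*(46/7 - 14) = 3 + 159*(-52/7) = 3 - 8268/7 = -8247/7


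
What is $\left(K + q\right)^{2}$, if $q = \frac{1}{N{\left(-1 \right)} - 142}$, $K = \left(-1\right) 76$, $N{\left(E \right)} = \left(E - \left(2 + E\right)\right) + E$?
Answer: $\frac{121462441}{21025} \approx 5777.0$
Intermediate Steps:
$N{\left(E \right)} = -2 + E$ ($N{\left(E \right)} = \left(E - \left(2 + E\right)\right) + E = -2 + E$)
$K = -76$
$q = - \frac{1}{145}$ ($q = \frac{1}{\left(-2 - 1\right) - 142} = \frac{1}{-3 - 142} = \frac{1}{-145} = - \frac{1}{145} \approx -0.0068966$)
$\left(K + q\right)^{2} = \left(-76 - \frac{1}{145}\right)^{2} = \left(- \frac{11021}{145}\right)^{2} = \frac{121462441}{21025}$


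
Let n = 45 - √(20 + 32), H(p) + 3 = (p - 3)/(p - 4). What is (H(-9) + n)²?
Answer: 320152/169 - 2232*√13/13 ≈ 1275.3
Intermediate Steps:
H(p) = -3 + (-3 + p)/(-4 + p) (H(p) = -3 + (p - 3)/(p - 4) = -3 + (-3 + p)/(-4 + p))
n = 45 - 2*√13 (n = 45 - √52 = 45 - 2*√13 ≈ 37.789)
(H(-9) + n)² = ((9 - 2*(-9))/(-4 - 9) + (45 - 2*√13))² = ((9 + 18)/(-13) + (45 - 2*√13))² = (-1/13*27 + (45 - 2*√13))² = (-27/13 + (45 - 2*√13))² = (558/13 - 2*√13)²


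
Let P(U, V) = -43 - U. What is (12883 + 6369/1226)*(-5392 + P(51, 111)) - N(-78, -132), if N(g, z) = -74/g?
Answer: -1690335790360/23907 ≈ -7.0705e+7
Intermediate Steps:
(12883 + 6369/1226)*(-5392 + P(51, 111)) - N(-78, -132) = (12883 + 6369/1226)*(-5392 + (-43 - 1*51)) - (-74)/(-78) = (12883 + 6369*(1/1226))*(-5392 + (-43 - 51)) - (-74)*(-1)/78 = (12883 + 6369/1226)*(-5392 - 94) - 1*37/39 = (15800927/1226)*(-5486) - 37/39 = -43341942761/613 - 37/39 = -1690335790360/23907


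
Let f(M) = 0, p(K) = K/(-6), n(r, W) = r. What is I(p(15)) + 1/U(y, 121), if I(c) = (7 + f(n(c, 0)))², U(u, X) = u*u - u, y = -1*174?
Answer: 1492051/30450 ≈ 49.000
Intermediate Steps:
y = -174
U(u, X) = u² - u
p(K) = -K/6 (p(K) = K*(-⅙) = -K/6)
I(c) = 49 (I(c) = (7 + 0)² = 7² = 49)
I(p(15)) + 1/U(y, 121) = 49 + 1/(-174*(-1 - 174)) = 49 + 1/(-174*(-175)) = 49 + 1/30450 = 1492051/30450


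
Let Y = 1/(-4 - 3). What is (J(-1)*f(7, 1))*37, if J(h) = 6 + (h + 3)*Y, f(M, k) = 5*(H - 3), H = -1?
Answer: -29600/7 ≈ -4228.6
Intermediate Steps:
Y = -1/7 (Y = 1/(-7) = -1/7 ≈ -0.14286)
f(M, k) = -20 (f(M, k) = 5*(-1 - 3) = 5*(-4) = -20)
J(h) = 39/7 - h/7 (J(h) = 6 + (h + 3)*(-1/7) = 6 + (3 + h)*(-1/7) = 6 + (-3/7 - h/7) = 39/7 - h/7)
(J(-1)*f(7, 1))*37 = ((39/7 - 1/7*(-1))*(-20))*37 = ((39/7 + 1/7)*(-20))*37 = ((40/7)*(-20))*37 = -800/7*37 = -29600/7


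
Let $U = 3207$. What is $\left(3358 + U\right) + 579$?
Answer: $7144$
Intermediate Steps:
$\left(3358 + U\right) + 579 = \left(3358 + 3207\right) + 579 = 6565 + 579 = 7144$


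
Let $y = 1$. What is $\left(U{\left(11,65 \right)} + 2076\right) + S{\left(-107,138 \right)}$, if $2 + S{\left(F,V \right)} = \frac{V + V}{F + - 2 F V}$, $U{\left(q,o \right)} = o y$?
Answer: $\frac{62940351}{29425} \approx 2139.0$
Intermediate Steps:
$U{\left(q,o \right)} = o$ ($U{\left(q,o \right)} = o 1 = o$)
$S{\left(F,V \right)} = -2 + \frac{2 V}{F - 2 F V}$ ($S{\left(F,V \right)} = -2 + \frac{V + V}{F + - 2 F V} = -2 + \frac{2 V}{F - 2 F V}$)
$\left(U{\left(11,65 \right)} + 2076\right) + S{\left(-107,138 \right)} = \left(65 + 2076\right) + \frac{2 \left(-107 - 138 - \left(-214\right) 138\right)}{\left(-107\right) \left(-1 + 2 \cdot 138\right)} = 2141 + 2 \left(- \frac{1}{107}\right) \frac{1}{-1 + 276} \left(-107 - 138 + 29532\right) = 2141 + 2 \left(- \frac{1}{107}\right) \frac{1}{275} \cdot 29287 = 2141 - \frac{58574}{29425} = \frac{62940351}{29425}$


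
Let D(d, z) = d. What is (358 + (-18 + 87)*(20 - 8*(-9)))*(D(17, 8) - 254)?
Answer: -1589322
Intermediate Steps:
(358 + (-18 + 87)*(20 - 8*(-9)))*(D(17, 8) - 254) = (358 + (-18 + 87)*(20 - 8*(-9)))*(17 - 254) = (358 + 69*(20 + 72))*(-237) = (358 + 69*92)*(-237) = (358 + 6348)*(-237) = 6706*(-237) = -1589322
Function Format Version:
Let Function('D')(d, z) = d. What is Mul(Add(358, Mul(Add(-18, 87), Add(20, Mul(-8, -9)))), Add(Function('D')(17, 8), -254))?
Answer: -1589322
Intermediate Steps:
Mul(Add(358, Mul(Add(-18, 87), Add(20, Mul(-8, -9)))), Add(Function('D')(17, 8), -254)) = Mul(Add(358, Mul(Add(-18, 87), Add(20, Mul(-8, -9)))), Add(17, -254)) = Mul(Add(358, Mul(69, Add(20, 72))), -237) = Mul(Add(358, Mul(69, 92)), -237) = Mul(Add(358, 6348), -237) = Mul(6706, -237) = -1589322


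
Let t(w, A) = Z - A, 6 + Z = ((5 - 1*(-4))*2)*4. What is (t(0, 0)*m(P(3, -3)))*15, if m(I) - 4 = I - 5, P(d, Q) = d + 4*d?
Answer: 13860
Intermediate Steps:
P(d, Q) = 5*d
Z = 66 (Z = -6 + ((5 - 1*(-4))*2)*4 = -6 + ((5 + 4)*2)*4 = -6 + (9*2)*4 = -6 + 18*4 = -6 + 72 = 66)
m(I) = -1 + I (m(I) = 4 + (I - 5) = 4 + (-5 + I) = -1 + I)
t(w, A) = 66 - A
(t(0, 0)*m(P(3, -3)))*15 = ((66 - 1*0)*(-1 + 5*3))*15 = ((66 + 0)*(-1 + 15))*15 = (66*14)*15 = 924*15 = 13860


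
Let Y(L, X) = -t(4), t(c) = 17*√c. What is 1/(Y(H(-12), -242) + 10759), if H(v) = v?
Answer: 1/10725 ≈ 9.3240e-5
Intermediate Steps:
Y(L, X) = -34 (Y(L, X) = -17*√4 = -17*2 = -1*34 = -34)
1/(Y(H(-12), -242) + 10759) = 1/(-34 + 10759) = 1/10725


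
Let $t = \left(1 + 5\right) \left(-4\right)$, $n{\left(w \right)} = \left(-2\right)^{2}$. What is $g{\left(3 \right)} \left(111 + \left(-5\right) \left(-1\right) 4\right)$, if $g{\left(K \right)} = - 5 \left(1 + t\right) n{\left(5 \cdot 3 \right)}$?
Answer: $60260$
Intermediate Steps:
$n{\left(w \right)} = 4$
$t = -24$ ($t = 6 \left(-4\right) = -24$)
$g{\left(K \right)} = 460$ ($g{\left(K \right)} = - 5 \left(1 - 24\right) 4 = \left(-5\right) \left(-23\right) 4 = 115 \cdot 4 = 460$)
$g{\left(3 \right)} \left(111 + \left(-5\right) \left(-1\right) 4\right) = 460 \left(111 + \left(-5\right) \left(-1\right) 4\right) = 460 \left(111 + 5 \cdot 4\right) = 460 \left(111 + 20\right) = 460 \cdot 131 = 60260$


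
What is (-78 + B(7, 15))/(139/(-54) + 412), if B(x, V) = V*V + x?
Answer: 8316/22109 ≈ 0.37614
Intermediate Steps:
B(x, V) = x + V² (B(x, V) = V² + x = x + V²)
(-78 + B(7, 15))/(139/(-54) + 412) = (-78 + (7 + 15²))/(139/(-54) + 412) = (-78 + (7 + 225))/(139*(-1/54) + 412) = (-78 + 232)/(-139/54 + 412) = 154/(22109/54) = 154*(54/22109) = 8316/22109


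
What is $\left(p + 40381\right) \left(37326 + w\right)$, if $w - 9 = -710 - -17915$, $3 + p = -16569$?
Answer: $1298542860$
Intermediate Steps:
$p = -16572$ ($p = -3 - 16569 = -16572$)
$w = 17214$ ($w = 9 - -17205 = 9 + \left(-710 + 17915\right) = 9 + 17205 = 17214$)
$\left(p + 40381\right) \left(37326 + w\right) = \left(-16572 + 40381\right) \left(37326 + 17214\right) = 23809 \cdot 54540 = 1298542860$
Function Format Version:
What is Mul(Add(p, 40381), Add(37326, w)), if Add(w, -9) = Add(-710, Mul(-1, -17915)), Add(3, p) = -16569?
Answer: 1298542860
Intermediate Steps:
p = -16572 (p = Add(-3, -16569) = -16572)
w = 17214 (w = Add(9, Add(-710, Mul(-1, -17915))) = Add(9, Add(-710, 17915)) = Add(9, 17205) = 17214)
Mul(Add(p, 40381), Add(37326, w)) = Mul(Add(-16572, 40381), Add(37326, 17214)) = Mul(23809, 54540) = 1298542860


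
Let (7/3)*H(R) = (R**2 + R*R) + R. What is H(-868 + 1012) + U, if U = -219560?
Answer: -1412072/7 ≈ -2.0172e+5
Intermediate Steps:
H(R) = 3*R/7 + 6*R**2/7 (H(R) = 3*((R**2 + R*R) + R)/7 = 3*((R**2 + R**2) + R)/7 = 3*(2*R**2 + R)/7 = 3*(R + 2*R**2)/7 = 3*R/7 + 6*R**2/7)
H(-868 + 1012) + U = 3*(-868 + 1012)*(1 + 2*(-868 + 1012))/7 - 219560 = (3/7)*144*(1 + 2*144) - 219560 = (3/7)*144*(1 + 288) - 219560 = (3/7)*144*289 - 219560 = 124848/7 - 219560 = -1412072/7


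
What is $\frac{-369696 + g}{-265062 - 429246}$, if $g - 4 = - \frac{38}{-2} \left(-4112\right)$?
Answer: $\frac{111955}{173577} \approx 0.64499$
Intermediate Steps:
$g = -78124$ ($g = 4 + - \frac{38}{-2} \left(-4112\right) = 4 + \left(-38\right) \left(- \frac{1}{2}\right) \left(-4112\right) = 4 + 19 \left(-4112\right) = 4 - 78128 = -78124$)
$\frac{-369696 + g}{-265062 - 429246} = \frac{-369696 - 78124}{-265062 - 429246} = - \frac{447820}{-694308} = \left(-447820\right) \left(- \frac{1}{694308}\right) = \frac{111955}{173577}$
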